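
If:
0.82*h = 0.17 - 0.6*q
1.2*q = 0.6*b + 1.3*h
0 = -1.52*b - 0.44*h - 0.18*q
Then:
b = -0.05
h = 0.13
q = 0.11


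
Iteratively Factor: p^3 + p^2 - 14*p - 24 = (p - 4)*(p^2 + 5*p + 6) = (p - 4)*(p + 2)*(p + 3)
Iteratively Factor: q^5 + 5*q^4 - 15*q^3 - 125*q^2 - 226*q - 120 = (q - 5)*(q^4 + 10*q^3 + 35*q^2 + 50*q + 24) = (q - 5)*(q + 2)*(q^3 + 8*q^2 + 19*q + 12) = (q - 5)*(q + 2)*(q + 4)*(q^2 + 4*q + 3) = (q - 5)*(q + 1)*(q + 2)*(q + 4)*(q + 3)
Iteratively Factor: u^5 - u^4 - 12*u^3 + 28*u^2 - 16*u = (u)*(u^4 - u^3 - 12*u^2 + 28*u - 16) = u*(u - 2)*(u^3 + u^2 - 10*u + 8) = u*(u - 2)*(u - 1)*(u^2 + 2*u - 8) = u*(u - 2)^2*(u - 1)*(u + 4)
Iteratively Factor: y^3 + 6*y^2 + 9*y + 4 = (y + 1)*(y^2 + 5*y + 4) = (y + 1)^2*(y + 4)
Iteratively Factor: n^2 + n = (n)*(n + 1)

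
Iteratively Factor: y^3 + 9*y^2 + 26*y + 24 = (y + 4)*(y^2 + 5*y + 6) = (y + 3)*(y + 4)*(y + 2)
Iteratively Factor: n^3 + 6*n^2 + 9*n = (n + 3)*(n^2 + 3*n) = n*(n + 3)*(n + 3)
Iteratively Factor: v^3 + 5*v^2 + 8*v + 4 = (v + 2)*(v^2 + 3*v + 2) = (v + 2)^2*(v + 1)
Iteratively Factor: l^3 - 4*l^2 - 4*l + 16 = (l - 4)*(l^2 - 4) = (l - 4)*(l + 2)*(l - 2)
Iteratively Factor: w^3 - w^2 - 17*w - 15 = (w + 1)*(w^2 - 2*w - 15) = (w + 1)*(w + 3)*(w - 5)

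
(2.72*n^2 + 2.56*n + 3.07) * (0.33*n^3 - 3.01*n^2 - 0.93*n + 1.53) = 0.8976*n^5 - 7.3424*n^4 - 9.2221*n^3 - 7.4599*n^2 + 1.0617*n + 4.6971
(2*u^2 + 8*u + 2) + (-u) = 2*u^2 + 7*u + 2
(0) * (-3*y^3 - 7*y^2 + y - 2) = 0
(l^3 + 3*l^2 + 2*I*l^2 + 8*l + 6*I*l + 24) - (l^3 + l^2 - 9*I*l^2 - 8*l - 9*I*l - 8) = 2*l^2 + 11*I*l^2 + 16*l + 15*I*l + 32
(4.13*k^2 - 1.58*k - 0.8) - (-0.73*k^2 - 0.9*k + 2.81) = 4.86*k^2 - 0.68*k - 3.61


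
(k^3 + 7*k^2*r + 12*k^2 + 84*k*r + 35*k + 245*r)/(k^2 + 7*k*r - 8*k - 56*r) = (k^2 + 12*k + 35)/(k - 8)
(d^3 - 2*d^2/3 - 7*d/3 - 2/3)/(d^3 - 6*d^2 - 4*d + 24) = (3*d^2 + 4*d + 1)/(3*(d^2 - 4*d - 12))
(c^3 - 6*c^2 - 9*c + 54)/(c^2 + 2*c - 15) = (c^2 - 3*c - 18)/(c + 5)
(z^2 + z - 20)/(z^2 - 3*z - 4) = (z + 5)/(z + 1)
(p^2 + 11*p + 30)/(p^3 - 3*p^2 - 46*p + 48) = (p + 5)/(p^2 - 9*p + 8)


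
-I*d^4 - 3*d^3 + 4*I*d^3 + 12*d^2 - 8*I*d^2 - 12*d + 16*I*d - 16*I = (d - 2)^2*(d - 4*I)*(-I*d + 1)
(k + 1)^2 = k^2 + 2*k + 1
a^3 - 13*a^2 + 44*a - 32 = (a - 8)*(a - 4)*(a - 1)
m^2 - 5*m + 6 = (m - 3)*(m - 2)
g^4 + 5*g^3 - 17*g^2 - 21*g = g*(g - 3)*(g + 1)*(g + 7)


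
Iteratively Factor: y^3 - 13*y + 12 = (y + 4)*(y^2 - 4*y + 3) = (y - 1)*(y + 4)*(y - 3)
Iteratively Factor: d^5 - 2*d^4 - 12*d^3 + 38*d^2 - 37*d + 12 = (d + 4)*(d^4 - 6*d^3 + 12*d^2 - 10*d + 3) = (d - 3)*(d + 4)*(d^3 - 3*d^2 + 3*d - 1) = (d - 3)*(d - 1)*(d + 4)*(d^2 - 2*d + 1) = (d - 3)*(d - 1)^2*(d + 4)*(d - 1)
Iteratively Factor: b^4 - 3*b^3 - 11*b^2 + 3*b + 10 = (b + 1)*(b^3 - 4*b^2 - 7*b + 10) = (b - 5)*(b + 1)*(b^2 + b - 2) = (b - 5)*(b + 1)*(b + 2)*(b - 1)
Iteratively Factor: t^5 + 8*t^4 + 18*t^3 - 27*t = (t + 3)*(t^4 + 5*t^3 + 3*t^2 - 9*t) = (t - 1)*(t + 3)*(t^3 + 6*t^2 + 9*t) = t*(t - 1)*(t + 3)*(t^2 + 6*t + 9) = t*(t - 1)*(t + 3)^2*(t + 3)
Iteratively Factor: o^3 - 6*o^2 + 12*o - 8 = (o - 2)*(o^2 - 4*o + 4) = (o - 2)^2*(o - 2)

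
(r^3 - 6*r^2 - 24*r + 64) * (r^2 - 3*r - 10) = r^5 - 9*r^4 - 16*r^3 + 196*r^2 + 48*r - 640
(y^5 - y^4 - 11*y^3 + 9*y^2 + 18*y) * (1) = y^5 - y^4 - 11*y^3 + 9*y^2 + 18*y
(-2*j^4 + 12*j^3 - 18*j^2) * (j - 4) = -2*j^5 + 20*j^4 - 66*j^3 + 72*j^2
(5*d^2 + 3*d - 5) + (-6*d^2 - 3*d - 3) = -d^2 - 8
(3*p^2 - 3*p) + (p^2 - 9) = 4*p^2 - 3*p - 9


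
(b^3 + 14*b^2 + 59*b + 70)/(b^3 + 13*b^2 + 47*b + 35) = (b + 2)/(b + 1)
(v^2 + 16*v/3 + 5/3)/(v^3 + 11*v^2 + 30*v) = (v + 1/3)/(v*(v + 6))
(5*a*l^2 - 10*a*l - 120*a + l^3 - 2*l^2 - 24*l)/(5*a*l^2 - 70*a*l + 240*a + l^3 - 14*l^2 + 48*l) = (l + 4)/(l - 8)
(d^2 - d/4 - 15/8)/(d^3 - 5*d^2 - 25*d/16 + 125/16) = 2*(2*d - 3)/(4*d^2 - 25*d + 25)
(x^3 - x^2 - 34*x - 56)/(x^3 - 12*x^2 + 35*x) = (x^2 + 6*x + 8)/(x*(x - 5))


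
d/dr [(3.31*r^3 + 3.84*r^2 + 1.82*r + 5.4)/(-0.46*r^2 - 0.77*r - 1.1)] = (-1.5226*r^4 - 5.0974*r^3 - 13.0426*r^2 - 3.48*r + 2.156)/(0.2116*r^4 + 0.7084*r^3 + 1.6049*r^2 + 1.694*r + 1.21)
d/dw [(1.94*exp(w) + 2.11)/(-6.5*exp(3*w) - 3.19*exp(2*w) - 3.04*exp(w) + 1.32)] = (25.22*exp(3*w) + 47.3336*exp(2*w) + 13.4618*exp(w) + 8.9752)*exp(w)/(42.25*exp(6*w) + 41.47*exp(5*w) + 49.6961*exp(4*w) + 2.2352*exp(3*w) + 0.82*exp(2*w) - 8.0256*exp(w) + 1.7424)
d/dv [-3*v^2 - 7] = -6*v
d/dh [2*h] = 2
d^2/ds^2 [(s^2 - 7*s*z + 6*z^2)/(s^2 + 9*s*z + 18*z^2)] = 8*z*(-4*s^3 - 9*s^2*z + 135*s*z^2 + 459*z^3)/(s^6 + 27*s^5*z + 297*s^4*z^2 + 1701*s^3*z^3 + 5346*s^2*z^4 + 8748*s*z^5 + 5832*z^6)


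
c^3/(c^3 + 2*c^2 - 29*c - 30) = c^3/(c^3 + 2*c^2 - 29*c - 30)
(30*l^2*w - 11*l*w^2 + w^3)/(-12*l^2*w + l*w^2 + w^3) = (30*l^2 - 11*l*w + w^2)/(-12*l^2 + l*w + w^2)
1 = 1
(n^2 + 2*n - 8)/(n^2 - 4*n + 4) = (n + 4)/(n - 2)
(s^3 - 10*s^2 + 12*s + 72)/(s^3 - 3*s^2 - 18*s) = (s^2 - 4*s - 12)/(s*(s + 3))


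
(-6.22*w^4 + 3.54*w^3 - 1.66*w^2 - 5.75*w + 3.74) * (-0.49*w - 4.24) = 3.0478*w^5 + 24.6382*w^4 - 14.1962*w^3 + 9.8559*w^2 + 22.5474*w - 15.8576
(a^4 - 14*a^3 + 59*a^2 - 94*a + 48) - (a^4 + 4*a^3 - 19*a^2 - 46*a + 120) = -18*a^3 + 78*a^2 - 48*a - 72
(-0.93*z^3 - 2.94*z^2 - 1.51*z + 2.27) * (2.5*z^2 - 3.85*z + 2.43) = -2.325*z^5 - 3.7695*z^4 + 5.2841*z^3 + 4.3443*z^2 - 12.4088*z + 5.5161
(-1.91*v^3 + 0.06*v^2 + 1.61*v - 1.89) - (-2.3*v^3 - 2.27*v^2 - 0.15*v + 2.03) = 0.39*v^3 + 2.33*v^2 + 1.76*v - 3.92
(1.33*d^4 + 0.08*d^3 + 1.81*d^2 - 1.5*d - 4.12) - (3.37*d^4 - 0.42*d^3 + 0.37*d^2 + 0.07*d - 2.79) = -2.04*d^4 + 0.5*d^3 + 1.44*d^2 - 1.57*d - 1.33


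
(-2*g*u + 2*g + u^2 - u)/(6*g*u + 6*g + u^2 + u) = (-2*g*u + 2*g + u^2 - u)/(6*g*u + 6*g + u^2 + u)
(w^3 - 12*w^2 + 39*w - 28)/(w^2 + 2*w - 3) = (w^2 - 11*w + 28)/(w + 3)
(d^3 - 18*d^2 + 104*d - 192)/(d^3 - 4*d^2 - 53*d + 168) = (d^2 - 10*d + 24)/(d^2 + 4*d - 21)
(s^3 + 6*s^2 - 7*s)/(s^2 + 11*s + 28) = s*(s - 1)/(s + 4)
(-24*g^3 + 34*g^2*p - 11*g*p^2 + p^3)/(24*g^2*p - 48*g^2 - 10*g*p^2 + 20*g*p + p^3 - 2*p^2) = (-g + p)/(p - 2)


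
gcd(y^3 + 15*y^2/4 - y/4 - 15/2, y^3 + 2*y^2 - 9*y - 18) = y^2 + 5*y + 6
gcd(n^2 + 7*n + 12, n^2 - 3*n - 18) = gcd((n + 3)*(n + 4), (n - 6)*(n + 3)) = n + 3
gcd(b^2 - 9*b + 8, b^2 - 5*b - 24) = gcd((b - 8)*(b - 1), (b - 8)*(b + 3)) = b - 8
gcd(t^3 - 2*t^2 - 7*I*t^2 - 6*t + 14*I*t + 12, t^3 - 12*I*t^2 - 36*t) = t - 6*I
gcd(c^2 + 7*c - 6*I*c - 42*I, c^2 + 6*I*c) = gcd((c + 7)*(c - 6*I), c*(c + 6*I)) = 1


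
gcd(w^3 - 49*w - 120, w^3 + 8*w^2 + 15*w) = w^2 + 8*w + 15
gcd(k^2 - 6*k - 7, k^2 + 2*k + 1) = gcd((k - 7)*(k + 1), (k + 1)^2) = k + 1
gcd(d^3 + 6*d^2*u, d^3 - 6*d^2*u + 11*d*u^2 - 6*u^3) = 1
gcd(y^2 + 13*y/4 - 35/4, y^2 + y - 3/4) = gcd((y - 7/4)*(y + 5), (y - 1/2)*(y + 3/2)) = 1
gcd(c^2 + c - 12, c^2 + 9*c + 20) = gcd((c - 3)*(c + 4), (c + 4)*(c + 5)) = c + 4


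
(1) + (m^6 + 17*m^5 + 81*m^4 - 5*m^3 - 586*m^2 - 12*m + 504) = m^6 + 17*m^5 + 81*m^4 - 5*m^3 - 586*m^2 - 12*m + 505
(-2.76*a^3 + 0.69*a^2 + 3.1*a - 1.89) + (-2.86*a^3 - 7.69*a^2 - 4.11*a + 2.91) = -5.62*a^3 - 7.0*a^2 - 1.01*a + 1.02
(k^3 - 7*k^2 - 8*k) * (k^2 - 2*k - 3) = k^5 - 9*k^4 + 3*k^3 + 37*k^2 + 24*k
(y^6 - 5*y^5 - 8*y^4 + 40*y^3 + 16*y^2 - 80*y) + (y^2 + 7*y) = y^6 - 5*y^5 - 8*y^4 + 40*y^3 + 17*y^2 - 73*y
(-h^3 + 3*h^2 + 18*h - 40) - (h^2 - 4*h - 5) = -h^3 + 2*h^2 + 22*h - 35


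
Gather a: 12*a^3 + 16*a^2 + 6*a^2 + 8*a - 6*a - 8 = 12*a^3 + 22*a^2 + 2*a - 8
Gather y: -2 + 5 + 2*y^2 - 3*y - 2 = 2*y^2 - 3*y + 1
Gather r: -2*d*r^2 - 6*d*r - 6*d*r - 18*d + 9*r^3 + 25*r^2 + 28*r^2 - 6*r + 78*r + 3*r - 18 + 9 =-18*d + 9*r^3 + r^2*(53 - 2*d) + r*(75 - 12*d) - 9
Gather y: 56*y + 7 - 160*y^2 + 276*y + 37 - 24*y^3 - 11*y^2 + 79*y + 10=-24*y^3 - 171*y^2 + 411*y + 54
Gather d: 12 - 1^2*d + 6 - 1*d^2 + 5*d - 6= -d^2 + 4*d + 12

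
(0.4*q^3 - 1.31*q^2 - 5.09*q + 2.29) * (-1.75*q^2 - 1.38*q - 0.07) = -0.7*q^5 + 1.7405*q^4 + 10.6873*q^3 + 3.1084*q^2 - 2.8039*q - 0.1603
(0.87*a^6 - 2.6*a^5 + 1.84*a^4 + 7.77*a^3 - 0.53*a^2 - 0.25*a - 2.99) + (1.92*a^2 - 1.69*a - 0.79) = 0.87*a^6 - 2.6*a^5 + 1.84*a^4 + 7.77*a^3 + 1.39*a^2 - 1.94*a - 3.78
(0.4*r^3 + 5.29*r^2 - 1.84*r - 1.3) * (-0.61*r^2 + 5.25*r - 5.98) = -0.244*r^5 - 1.1269*r^4 + 26.5029*r^3 - 40.5012*r^2 + 4.1782*r + 7.774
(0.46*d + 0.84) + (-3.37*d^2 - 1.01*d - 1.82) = -3.37*d^2 - 0.55*d - 0.98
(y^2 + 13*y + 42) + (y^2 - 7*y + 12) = 2*y^2 + 6*y + 54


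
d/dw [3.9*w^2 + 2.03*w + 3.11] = 7.8*w + 2.03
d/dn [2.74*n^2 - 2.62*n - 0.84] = 5.48*n - 2.62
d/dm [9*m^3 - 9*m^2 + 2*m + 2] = 27*m^2 - 18*m + 2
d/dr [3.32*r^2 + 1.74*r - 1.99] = 6.64*r + 1.74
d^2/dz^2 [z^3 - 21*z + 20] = 6*z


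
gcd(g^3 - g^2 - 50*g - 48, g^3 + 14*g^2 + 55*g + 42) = g^2 + 7*g + 6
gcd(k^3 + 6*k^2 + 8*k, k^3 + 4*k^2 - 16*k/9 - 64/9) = k + 4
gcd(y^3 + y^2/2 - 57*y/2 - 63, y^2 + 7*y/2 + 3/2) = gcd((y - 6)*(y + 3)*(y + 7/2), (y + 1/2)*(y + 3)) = y + 3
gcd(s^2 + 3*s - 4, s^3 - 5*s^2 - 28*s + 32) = s^2 + 3*s - 4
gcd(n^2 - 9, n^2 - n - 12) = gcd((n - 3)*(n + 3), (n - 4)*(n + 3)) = n + 3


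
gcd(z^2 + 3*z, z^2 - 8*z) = z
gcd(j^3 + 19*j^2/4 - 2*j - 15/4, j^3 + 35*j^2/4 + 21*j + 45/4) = j^2 + 23*j/4 + 15/4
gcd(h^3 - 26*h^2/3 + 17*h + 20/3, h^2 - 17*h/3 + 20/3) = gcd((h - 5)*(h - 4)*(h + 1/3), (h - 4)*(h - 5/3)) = h - 4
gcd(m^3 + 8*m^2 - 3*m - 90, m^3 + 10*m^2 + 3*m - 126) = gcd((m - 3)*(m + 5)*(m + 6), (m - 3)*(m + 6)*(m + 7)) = m^2 + 3*m - 18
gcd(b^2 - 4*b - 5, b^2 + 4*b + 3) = b + 1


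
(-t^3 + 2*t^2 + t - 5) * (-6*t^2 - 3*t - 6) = 6*t^5 - 9*t^4 - 6*t^3 + 15*t^2 + 9*t + 30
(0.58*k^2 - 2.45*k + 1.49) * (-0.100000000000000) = -0.058*k^2 + 0.245*k - 0.149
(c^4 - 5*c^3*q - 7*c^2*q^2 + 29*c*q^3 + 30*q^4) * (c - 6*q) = c^5 - 11*c^4*q + 23*c^3*q^2 + 71*c^2*q^3 - 144*c*q^4 - 180*q^5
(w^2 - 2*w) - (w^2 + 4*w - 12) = 12 - 6*w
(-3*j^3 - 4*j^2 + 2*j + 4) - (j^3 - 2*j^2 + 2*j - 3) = -4*j^3 - 2*j^2 + 7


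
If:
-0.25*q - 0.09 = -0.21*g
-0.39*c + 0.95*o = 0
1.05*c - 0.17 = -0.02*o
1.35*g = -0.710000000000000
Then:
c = 0.16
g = -0.53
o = 0.07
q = -0.80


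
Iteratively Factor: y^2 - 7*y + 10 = (y - 2)*(y - 5)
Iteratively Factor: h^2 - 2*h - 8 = (h + 2)*(h - 4)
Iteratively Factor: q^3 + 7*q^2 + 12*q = (q + 3)*(q^2 + 4*q) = (q + 3)*(q + 4)*(q)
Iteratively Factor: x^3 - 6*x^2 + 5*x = (x - 1)*(x^2 - 5*x) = (x - 5)*(x - 1)*(x)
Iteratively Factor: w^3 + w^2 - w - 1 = (w - 1)*(w^2 + 2*w + 1) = (w - 1)*(w + 1)*(w + 1)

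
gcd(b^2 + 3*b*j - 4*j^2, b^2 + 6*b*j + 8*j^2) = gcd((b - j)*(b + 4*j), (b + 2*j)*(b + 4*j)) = b + 4*j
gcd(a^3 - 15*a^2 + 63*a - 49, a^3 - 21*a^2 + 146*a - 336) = a - 7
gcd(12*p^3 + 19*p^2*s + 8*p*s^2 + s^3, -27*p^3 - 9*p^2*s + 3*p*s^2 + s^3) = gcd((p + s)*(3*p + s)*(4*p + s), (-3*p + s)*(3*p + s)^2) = 3*p + s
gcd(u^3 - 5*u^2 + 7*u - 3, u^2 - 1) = u - 1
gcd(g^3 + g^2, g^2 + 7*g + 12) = 1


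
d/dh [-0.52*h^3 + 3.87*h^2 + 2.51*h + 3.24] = -1.56*h^2 + 7.74*h + 2.51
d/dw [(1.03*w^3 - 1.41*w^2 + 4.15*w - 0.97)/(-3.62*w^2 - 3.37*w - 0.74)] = (-3.7286*w^4 - 6.9422*w^3 + 17.4881*w^2 - 4.936*w - 6.3399)/(13.1044*w^4 + 24.3988*w^3 + 16.7145*w^2 + 4.9876*w + 0.5476)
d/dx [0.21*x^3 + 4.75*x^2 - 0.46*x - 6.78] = 0.63*x^2 + 9.5*x - 0.46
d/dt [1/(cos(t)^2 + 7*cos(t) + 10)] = (2*cos(t) + 7)*sin(t)/(cos(t)^2 + 7*cos(t) + 10)^2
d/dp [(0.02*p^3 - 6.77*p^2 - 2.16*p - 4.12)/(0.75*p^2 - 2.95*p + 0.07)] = (0.015*p^4 - 0.118*p^3 + 21.5957*p^2 + 5.2322*p - 12.3052)/(0.5625*p^4 - 4.425*p^3 + 8.8075*p^2 - 0.413*p + 0.0049)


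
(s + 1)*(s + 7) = s^2 + 8*s + 7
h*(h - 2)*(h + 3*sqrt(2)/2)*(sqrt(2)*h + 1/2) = sqrt(2)*h^4 - 2*sqrt(2)*h^3 + 7*h^3/2 - 7*h^2 + 3*sqrt(2)*h^2/4 - 3*sqrt(2)*h/2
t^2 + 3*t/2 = t*(t + 3/2)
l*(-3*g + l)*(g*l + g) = -3*g^2*l^2 - 3*g^2*l + g*l^3 + g*l^2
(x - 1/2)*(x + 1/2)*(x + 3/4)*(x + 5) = x^4 + 23*x^3/4 + 7*x^2/2 - 23*x/16 - 15/16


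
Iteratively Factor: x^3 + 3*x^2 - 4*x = (x - 1)*(x^2 + 4*x) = (x - 1)*(x + 4)*(x)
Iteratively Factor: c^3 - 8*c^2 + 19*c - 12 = (c - 4)*(c^2 - 4*c + 3) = (c - 4)*(c - 1)*(c - 3)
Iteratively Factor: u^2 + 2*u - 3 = (u + 3)*(u - 1)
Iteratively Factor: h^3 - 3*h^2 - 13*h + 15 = (h - 5)*(h^2 + 2*h - 3) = (h - 5)*(h + 3)*(h - 1)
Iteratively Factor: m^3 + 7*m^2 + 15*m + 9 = (m + 1)*(m^2 + 6*m + 9) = (m + 1)*(m + 3)*(m + 3)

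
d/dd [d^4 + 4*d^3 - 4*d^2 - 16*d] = 4*d^3 + 12*d^2 - 8*d - 16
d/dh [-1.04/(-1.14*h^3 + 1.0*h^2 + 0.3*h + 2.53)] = (-3.5568*h^2 + 2.08*h + 0.312)/(-1.14*h^3 + 1.0*h^2 + 0.3*h + 2.53)^2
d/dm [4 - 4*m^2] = -8*m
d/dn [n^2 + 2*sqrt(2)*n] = 2*n + 2*sqrt(2)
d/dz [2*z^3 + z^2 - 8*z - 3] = 6*z^2 + 2*z - 8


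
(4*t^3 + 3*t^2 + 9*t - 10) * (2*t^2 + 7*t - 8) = 8*t^5 + 34*t^4 + 7*t^3 + 19*t^2 - 142*t + 80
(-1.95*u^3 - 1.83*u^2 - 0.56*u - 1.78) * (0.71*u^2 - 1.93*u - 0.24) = -1.3845*u^5 + 2.4642*u^4 + 3.6023*u^3 + 0.2562*u^2 + 3.5698*u + 0.4272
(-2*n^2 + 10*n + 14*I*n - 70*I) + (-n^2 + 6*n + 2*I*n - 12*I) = -3*n^2 + 16*n + 16*I*n - 82*I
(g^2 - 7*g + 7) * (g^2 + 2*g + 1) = g^4 - 5*g^3 - 6*g^2 + 7*g + 7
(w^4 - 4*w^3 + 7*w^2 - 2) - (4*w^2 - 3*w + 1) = w^4 - 4*w^3 + 3*w^2 + 3*w - 3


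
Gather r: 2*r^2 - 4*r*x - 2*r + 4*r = 2*r^2 + r*(2 - 4*x)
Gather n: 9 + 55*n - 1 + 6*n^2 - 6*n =6*n^2 + 49*n + 8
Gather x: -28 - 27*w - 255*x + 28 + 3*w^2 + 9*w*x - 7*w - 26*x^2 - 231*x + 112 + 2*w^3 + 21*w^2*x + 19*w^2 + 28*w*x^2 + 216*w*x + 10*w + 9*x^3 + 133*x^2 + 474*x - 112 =2*w^3 + 22*w^2 - 24*w + 9*x^3 + x^2*(28*w + 107) + x*(21*w^2 + 225*w - 12)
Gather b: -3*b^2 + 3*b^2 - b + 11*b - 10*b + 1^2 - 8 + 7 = 0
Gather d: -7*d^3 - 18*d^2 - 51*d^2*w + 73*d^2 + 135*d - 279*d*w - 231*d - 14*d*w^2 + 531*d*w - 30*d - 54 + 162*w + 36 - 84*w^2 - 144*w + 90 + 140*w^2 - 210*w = -7*d^3 + d^2*(55 - 51*w) + d*(-14*w^2 + 252*w - 126) + 56*w^2 - 192*w + 72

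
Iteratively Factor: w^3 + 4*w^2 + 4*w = (w + 2)*(w^2 + 2*w) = w*(w + 2)*(w + 2)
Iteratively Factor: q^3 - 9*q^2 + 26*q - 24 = (q - 2)*(q^2 - 7*q + 12) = (q - 4)*(q - 2)*(q - 3)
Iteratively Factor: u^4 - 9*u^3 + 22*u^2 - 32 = (u - 4)*(u^3 - 5*u^2 + 2*u + 8) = (u - 4)*(u + 1)*(u^2 - 6*u + 8) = (u - 4)^2*(u + 1)*(u - 2)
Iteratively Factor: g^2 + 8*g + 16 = (g + 4)*(g + 4)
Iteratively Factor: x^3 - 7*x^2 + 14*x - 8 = (x - 1)*(x^2 - 6*x + 8) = (x - 4)*(x - 1)*(x - 2)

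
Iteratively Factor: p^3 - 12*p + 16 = (p - 2)*(p^2 + 2*p - 8) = (p - 2)^2*(p + 4)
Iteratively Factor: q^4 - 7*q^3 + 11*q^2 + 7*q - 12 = (q - 4)*(q^3 - 3*q^2 - q + 3) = (q - 4)*(q + 1)*(q^2 - 4*q + 3) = (q - 4)*(q - 1)*(q + 1)*(q - 3)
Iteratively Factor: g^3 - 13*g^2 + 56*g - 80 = (g - 4)*(g^2 - 9*g + 20) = (g - 4)^2*(g - 5)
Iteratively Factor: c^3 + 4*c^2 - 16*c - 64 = (c + 4)*(c^2 - 16) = (c + 4)^2*(c - 4)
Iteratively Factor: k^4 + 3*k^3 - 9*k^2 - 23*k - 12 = (k + 1)*(k^3 + 2*k^2 - 11*k - 12) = (k + 1)*(k + 4)*(k^2 - 2*k - 3) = (k - 3)*(k + 1)*(k + 4)*(k + 1)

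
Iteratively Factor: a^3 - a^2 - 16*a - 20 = (a - 5)*(a^2 + 4*a + 4) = (a - 5)*(a + 2)*(a + 2)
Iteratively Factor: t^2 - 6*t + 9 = (t - 3)*(t - 3)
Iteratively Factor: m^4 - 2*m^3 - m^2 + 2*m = (m + 1)*(m^3 - 3*m^2 + 2*m) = (m - 1)*(m + 1)*(m^2 - 2*m) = (m - 2)*(m - 1)*(m + 1)*(m)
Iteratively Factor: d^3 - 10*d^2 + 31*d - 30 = (d - 5)*(d^2 - 5*d + 6) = (d - 5)*(d - 3)*(d - 2)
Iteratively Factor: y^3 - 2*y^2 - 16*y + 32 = (y - 2)*(y^2 - 16) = (y - 2)*(y + 4)*(y - 4)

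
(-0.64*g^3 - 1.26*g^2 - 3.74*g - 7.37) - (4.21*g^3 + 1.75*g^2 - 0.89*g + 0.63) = -4.85*g^3 - 3.01*g^2 - 2.85*g - 8.0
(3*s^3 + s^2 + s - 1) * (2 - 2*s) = -6*s^4 + 4*s^3 + 4*s - 2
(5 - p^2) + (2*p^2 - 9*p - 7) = p^2 - 9*p - 2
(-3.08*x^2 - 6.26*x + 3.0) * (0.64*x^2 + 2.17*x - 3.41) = -1.9712*x^4 - 10.69*x^3 - 1.1614*x^2 + 27.8566*x - 10.23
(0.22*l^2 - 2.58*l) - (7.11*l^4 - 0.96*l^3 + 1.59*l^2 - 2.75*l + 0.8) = -7.11*l^4 + 0.96*l^3 - 1.37*l^2 + 0.17*l - 0.8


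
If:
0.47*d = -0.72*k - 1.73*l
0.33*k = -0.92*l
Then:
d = 0.589941972920696*l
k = -2.78787878787879*l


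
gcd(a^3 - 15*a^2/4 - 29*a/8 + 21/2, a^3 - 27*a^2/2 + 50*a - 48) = a^2 - 11*a/2 + 6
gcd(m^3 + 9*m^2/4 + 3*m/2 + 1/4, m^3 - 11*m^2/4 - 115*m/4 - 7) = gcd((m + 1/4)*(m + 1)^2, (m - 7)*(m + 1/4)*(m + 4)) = m + 1/4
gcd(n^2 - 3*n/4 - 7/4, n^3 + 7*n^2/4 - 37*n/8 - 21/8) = n - 7/4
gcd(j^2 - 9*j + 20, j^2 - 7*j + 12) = j - 4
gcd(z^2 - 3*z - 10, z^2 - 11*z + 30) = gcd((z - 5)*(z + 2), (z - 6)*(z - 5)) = z - 5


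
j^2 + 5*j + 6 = (j + 2)*(j + 3)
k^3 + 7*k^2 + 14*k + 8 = (k + 1)*(k + 2)*(k + 4)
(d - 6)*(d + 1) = d^2 - 5*d - 6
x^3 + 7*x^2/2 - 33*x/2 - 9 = (x - 3)*(x + 1/2)*(x + 6)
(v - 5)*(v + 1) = v^2 - 4*v - 5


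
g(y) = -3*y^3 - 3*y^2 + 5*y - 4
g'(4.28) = -185.55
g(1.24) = -8.13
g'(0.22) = 3.24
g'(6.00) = -355.00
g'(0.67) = -3.06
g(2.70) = -71.42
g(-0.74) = -8.13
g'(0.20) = 3.44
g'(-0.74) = 4.51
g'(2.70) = -76.81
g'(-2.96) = -56.09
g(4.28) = -272.76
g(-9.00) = 1895.00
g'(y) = -9*y^2 - 6*y + 5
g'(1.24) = -16.28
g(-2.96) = 32.72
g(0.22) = -3.08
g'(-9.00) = -670.00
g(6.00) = -730.00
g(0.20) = -3.14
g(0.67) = -2.90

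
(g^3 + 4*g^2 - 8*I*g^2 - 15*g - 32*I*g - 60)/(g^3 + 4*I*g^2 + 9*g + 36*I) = (g^2 + g*(4 - 5*I) - 20*I)/(g^2 + 7*I*g - 12)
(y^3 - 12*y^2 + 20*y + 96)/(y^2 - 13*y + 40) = (y^2 - 4*y - 12)/(y - 5)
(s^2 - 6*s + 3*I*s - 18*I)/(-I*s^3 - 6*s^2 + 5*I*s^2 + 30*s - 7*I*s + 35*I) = (I*s^2 - 3*s*(1 + 2*I) + 18)/(s^3 - s^2*(5 + 6*I) + s*(7 + 30*I) - 35)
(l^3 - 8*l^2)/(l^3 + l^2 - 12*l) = l*(l - 8)/(l^2 + l - 12)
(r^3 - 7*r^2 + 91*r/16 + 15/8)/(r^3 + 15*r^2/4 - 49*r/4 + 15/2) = (4*r^2 - 23*r - 6)/(4*(r^2 + 5*r - 6))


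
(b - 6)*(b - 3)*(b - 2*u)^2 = b^4 - 4*b^3*u - 9*b^3 + 4*b^2*u^2 + 36*b^2*u + 18*b^2 - 36*b*u^2 - 72*b*u + 72*u^2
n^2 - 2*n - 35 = (n - 7)*(n + 5)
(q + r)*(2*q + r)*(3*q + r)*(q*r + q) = 6*q^4*r + 6*q^4 + 11*q^3*r^2 + 11*q^3*r + 6*q^2*r^3 + 6*q^2*r^2 + q*r^4 + q*r^3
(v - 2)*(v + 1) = v^2 - v - 2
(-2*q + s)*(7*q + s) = -14*q^2 + 5*q*s + s^2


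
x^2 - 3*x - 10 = (x - 5)*(x + 2)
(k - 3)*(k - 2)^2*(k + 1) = k^4 - 6*k^3 + 9*k^2 + 4*k - 12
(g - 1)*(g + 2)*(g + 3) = g^3 + 4*g^2 + g - 6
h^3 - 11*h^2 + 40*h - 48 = (h - 4)^2*(h - 3)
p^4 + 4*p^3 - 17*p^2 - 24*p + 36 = (p - 3)*(p - 1)*(p + 2)*(p + 6)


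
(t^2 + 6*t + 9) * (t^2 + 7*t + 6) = t^4 + 13*t^3 + 57*t^2 + 99*t + 54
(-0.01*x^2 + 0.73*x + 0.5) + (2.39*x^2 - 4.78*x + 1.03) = 2.38*x^2 - 4.05*x + 1.53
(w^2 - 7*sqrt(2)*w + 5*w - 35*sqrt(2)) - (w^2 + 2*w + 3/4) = -7*sqrt(2)*w + 3*w - 35*sqrt(2) - 3/4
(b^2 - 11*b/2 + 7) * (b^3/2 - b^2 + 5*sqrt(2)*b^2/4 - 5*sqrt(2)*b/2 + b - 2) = b^5/2 - 15*b^4/4 + 5*sqrt(2)*b^4/4 - 75*sqrt(2)*b^3/8 + 10*b^3 - 29*b^2/2 + 45*sqrt(2)*b^2/2 - 35*sqrt(2)*b/2 + 18*b - 14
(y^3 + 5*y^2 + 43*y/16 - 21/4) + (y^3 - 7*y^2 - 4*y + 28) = 2*y^3 - 2*y^2 - 21*y/16 + 91/4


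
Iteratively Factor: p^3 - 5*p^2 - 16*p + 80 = (p - 5)*(p^2 - 16) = (p - 5)*(p - 4)*(p + 4)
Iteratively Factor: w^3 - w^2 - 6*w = (w + 2)*(w^2 - 3*w) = (w - 3)*(w + 2)*(w)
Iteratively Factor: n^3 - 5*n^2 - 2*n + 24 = (n + 2)*(n^2 - 7*n + 12) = (n - 4)*(n + 2)*(n - 3)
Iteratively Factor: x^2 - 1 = (x + 1)*(x - 1)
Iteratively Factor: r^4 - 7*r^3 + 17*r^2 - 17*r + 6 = (r - 3)*(r^3 - 4*r^2 + 5*r - 2) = (r - 3)*(r - 1)*(r^2 - 3*r + 2) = (r - 3)*(r - 1)^2*(r - 2)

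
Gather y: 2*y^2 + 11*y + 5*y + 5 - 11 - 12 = 2*y^2 + 16*y - 18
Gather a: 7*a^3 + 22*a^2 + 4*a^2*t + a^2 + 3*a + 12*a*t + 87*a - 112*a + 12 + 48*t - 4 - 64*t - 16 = 7*a^3 + a^2*(4*t + 23) + a*(12*t - 22) - 16*t - 8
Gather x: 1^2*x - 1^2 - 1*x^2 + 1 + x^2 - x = 0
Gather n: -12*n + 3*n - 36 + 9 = -9*n - 27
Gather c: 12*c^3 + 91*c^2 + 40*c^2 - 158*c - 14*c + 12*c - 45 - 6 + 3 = 12*c^3 + 131*c^2 - 160*c - 48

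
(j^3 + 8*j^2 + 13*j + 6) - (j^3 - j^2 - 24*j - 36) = 9*j^2 + 37*j + 42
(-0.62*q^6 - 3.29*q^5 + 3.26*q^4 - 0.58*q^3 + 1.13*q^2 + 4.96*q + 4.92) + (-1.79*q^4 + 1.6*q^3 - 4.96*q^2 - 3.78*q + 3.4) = -0.62*q^6 - 3.29*q^5 + 1.47*q^4 + 1.02*q^3 - 3.83*q^2 + 1.18*q + 8.32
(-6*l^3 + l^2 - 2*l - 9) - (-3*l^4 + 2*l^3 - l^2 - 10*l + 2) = 3*l^4 - 8*l^3 + 2*l^2 + 8*l - 11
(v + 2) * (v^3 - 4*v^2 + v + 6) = v^4 - 2*v^3 - 7*v^2 + 8*v + 12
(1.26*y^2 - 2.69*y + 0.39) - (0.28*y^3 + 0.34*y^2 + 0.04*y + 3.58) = -0.28*y^3 + 0.92*y^2 - 2.73*y - 3.19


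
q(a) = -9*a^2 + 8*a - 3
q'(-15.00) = 278.00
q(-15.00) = -2148.00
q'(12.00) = -208.00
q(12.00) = -1203.00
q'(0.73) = -5.14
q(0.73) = -1.96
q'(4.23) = -68.14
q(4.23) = -130.20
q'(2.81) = -42.58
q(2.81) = -51.58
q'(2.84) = -43.12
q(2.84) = -52.87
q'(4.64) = -75.52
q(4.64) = -159.65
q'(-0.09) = 9.62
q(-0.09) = -3.79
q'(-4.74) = 93.32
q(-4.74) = -243.13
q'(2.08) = -29.44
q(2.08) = -25.30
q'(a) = 8 - 18*a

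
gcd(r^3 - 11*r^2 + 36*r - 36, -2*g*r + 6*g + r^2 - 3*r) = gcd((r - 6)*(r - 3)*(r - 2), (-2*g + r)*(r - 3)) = r - 3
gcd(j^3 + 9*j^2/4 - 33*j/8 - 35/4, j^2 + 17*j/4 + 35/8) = j^2 + 17*j/4 + 35/8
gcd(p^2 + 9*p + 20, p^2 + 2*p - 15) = p + 5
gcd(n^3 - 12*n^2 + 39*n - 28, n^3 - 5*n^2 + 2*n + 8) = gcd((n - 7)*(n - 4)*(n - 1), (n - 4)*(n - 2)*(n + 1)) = n - 4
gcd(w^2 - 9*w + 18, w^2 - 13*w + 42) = w - 6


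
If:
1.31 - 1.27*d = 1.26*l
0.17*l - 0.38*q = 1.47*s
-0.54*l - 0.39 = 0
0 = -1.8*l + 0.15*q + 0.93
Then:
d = 1.75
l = -0.72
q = -14.87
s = 3.76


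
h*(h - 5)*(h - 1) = h^3 - 6*h^2 + 5*h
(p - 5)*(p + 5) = p^2 - 25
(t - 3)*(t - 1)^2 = t^3 - 5*t^2 + 7*t - 3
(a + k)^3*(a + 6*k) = a^4 + 9*a^3*k + 21*a^2*k^2 + 19*a*k^3 + 6*k^4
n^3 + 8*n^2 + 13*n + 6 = (n + 1)^2*(n + 6)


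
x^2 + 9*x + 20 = (x + 4)*(x + 5)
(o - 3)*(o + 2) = o^2 - o - 6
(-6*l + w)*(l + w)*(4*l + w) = -24*l^3 - 26*l^2*w - l*w^2 + w^3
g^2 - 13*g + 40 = (g - 8)*(g - 5)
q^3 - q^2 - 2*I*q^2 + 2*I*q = q*(q - 1)*(q - 2*I)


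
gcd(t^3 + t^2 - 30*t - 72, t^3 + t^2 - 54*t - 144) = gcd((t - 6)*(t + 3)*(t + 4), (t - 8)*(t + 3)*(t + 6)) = t + 3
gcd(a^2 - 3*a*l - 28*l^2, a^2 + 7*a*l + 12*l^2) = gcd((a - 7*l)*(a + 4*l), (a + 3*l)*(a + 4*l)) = a + 4*l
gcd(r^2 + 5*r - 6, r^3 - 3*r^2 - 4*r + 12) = 1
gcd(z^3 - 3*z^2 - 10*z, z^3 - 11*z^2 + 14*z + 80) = z^2 - 3*z - 10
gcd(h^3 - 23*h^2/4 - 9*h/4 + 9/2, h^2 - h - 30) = h - 6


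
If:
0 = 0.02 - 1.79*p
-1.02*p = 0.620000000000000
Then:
No Solution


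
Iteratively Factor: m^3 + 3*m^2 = (m)*(m^2 + 3*m) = m*(m + 3)*(m)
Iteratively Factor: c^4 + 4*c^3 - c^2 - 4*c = (c - 1)*(c^3 + 5*c^2 + 4*c) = (c - 1)*(c + 1)*(c^2 + 4*c) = c*(c - 1)*(c + 1)*(c + 4)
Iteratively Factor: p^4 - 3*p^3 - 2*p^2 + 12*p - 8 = (p - 2)*(p^3 - p^2 - 4*p + 4) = (p - 2)*(p - 1)*(p^2 - 4) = (p - 2)*(p - 1)*(p + 2)*(p - 2)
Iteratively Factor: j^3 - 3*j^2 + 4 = (j - 2)*(j^2 - j - 2) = (j - 2)^2*(j + 1)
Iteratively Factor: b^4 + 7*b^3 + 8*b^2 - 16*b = (b + 4)*(b^3 + 3*b^2 - 4*b) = (b - 1)*(b + 4)*(b^2 + 4*b) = b*(b - 1)*(b + 4)*(b + 4)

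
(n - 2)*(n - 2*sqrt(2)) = n^2 - 2*sqrt(2)*n - 2*n + 4*sqrt(2)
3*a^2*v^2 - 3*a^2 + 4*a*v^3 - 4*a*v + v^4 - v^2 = (a + v)*(3*a + v)*(v - 1)*(v + 1)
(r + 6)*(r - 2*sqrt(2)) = r^2 - 2*sqrt(2)*r + 6*r - 12*sqrt(2)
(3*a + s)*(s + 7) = 3*a*s + 21*a + s^2 + 7*s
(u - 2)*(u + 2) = u^2 - 4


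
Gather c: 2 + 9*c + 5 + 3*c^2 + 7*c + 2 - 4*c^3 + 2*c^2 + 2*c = -4*c^3 + 5*c^2 + 18*c + 9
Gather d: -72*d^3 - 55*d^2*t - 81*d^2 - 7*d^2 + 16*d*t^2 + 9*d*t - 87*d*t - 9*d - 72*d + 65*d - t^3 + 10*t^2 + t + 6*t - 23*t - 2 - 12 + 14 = -72*d^3 + d^2*(-55*t - 88) + d*(16*t^2 - 78*t - 16) - t^3 + 10*t^2 - 16*t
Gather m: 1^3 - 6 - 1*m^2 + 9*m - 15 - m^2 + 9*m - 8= -2*m^2 + 18*m - 28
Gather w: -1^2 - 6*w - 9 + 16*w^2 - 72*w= 16*w^2 - 78*w - 10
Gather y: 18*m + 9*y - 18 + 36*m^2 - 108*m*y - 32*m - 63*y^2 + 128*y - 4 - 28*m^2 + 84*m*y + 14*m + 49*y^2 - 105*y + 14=8*m^2 - 14*y^2 + y*(32 - 24*m) - 8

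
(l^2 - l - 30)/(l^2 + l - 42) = (l + 5)/(l + 7)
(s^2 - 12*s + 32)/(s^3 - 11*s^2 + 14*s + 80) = (s - 4)/(s^2 - 3*s - 10)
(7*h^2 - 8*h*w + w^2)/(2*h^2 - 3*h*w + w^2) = (-7*h + w)/(-2*h + w)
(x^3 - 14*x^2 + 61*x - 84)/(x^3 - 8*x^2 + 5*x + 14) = (x^2 - 7*x + 12)/(x^2 - x - 2)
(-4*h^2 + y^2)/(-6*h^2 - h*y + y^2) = (-2*h + y)/(-3*h + y)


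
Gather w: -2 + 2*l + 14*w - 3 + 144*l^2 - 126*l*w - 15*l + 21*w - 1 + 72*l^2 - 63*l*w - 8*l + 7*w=216*l^2 - 21*l + w*(42 - 189*l) - 6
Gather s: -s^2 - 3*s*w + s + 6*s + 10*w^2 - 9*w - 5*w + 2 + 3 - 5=-s^2 + s*(7 - 3*w) + 10*w^2 - 14*w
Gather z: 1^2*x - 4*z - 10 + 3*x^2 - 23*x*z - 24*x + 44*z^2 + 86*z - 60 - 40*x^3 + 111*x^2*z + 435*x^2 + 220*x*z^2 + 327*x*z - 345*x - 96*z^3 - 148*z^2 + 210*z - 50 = -40*x^3 + 438*x^2 - 368*x - 96*z^3 + z^2*(220*x - 104) + z*(111*x^2 + 304*x + 292) - 120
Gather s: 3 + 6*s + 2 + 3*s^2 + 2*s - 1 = 3*s^2 + 8*s + 4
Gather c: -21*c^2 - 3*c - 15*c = -21*c^2 - 18*c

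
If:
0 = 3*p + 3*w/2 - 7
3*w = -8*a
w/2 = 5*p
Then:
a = -35/24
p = 7/18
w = 35/9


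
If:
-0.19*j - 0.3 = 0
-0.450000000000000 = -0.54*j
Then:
No Solution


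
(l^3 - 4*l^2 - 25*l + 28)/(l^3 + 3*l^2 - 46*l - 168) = (l - 1)/(l + 6)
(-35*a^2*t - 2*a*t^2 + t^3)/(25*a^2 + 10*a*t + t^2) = t*(-7*a + t)/(5*a + t)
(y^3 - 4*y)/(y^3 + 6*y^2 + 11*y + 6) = y*(y - 2)/(y^2 + 4*y + 3)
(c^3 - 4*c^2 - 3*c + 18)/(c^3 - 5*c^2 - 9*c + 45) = (c^2 - c - 6)/(c^2 - 2*c - 15)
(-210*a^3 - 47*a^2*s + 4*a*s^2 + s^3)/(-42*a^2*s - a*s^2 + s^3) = (5*a + s)/s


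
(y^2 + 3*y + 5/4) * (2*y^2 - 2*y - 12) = 2*y^4 + 4*y^3 - 31*y^2/2 - 77*y/2 - 15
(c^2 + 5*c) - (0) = c^2 + 5*c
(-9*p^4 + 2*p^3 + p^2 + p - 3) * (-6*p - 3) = 54*p^5 + 15*p^4 - 12*p^3 - 9*p^2 + 15*p + 9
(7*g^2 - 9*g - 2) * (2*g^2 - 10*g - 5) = 14*g^4 - 88*g^3 + 51*g^2 + 65*g + 10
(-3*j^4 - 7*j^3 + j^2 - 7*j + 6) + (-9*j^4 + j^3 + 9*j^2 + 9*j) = -12*j^4 - 6*j^3 + 10*j^2 + 2*j + 6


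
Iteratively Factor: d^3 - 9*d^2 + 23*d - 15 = (d - 1)*(d^2 - 8*d + 15) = (d - 3)*(d - 1)*(d - 5)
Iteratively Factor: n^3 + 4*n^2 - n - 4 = (n + 1)*(n^2 + 3*n - 4) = (n + 1)*(n + 4)*(n - 1)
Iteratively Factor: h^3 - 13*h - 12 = (h + 1)*(h^2 - h - 12) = (h - 4)*(h + 1)*(h + 3)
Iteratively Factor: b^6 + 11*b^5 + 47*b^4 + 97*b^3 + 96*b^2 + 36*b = (b + 3)*(b^5 + 8*b^4 + 23*b^3 + 28*b^2 + 12*b) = (b + 2)*(b + 3)*(b^4 + 6*b^3 + 11*b^2 + 6*b) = b*(b + 2)*(b + 3)*(b^3 + 6*b^2 + 11*b + 6) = b*(b + 2)*(b + 3)^2*(b^2 + 3*b + 2) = b*(b + 1)*(b + 2)*(b + 3)^2*(b + 2)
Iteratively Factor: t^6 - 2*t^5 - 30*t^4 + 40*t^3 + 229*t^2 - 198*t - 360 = (t + 3)*(t^5 - 5*t^4 - 15*t^3 + 85*t^2 - 26*t - 120) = (t + 3)*(t + 4)*(t^4 - 9*t^3 + 21*t^2 + t - 30) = (t - 5)*(t + 3)*(t + 4)*(t^3 - 4*t^2 + t + 6) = (t - 5)*(t - 3)*(t + 3)*(t + 4)*(t^2 - t - 2) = (t - 5)*(t - 3)*(t + 1)*(t + 3)*(t + 4)*(t - 2)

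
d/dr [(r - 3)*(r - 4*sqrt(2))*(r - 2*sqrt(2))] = 3*r^2 - 12*sqrt(2)*r - 6*r + 16 + 18*sqrt(2)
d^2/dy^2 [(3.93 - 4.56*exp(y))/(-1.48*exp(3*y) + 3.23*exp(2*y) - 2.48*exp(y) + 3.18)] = (39.952896*exp(6*y) - 142.87032*exp(5*y) + 187.28262*exp(4*y) + 122.668284*exp(3*y) - 353.048256*exp(2*y) + 173.25732*exp(y) + 15.118992)*exp(y)/(3.241792*exp(9*y) - 21.224976*exp(8*y) + 62.618652*exp(7*y) - 125.727035*exp(6*y) + 196.138584*exp(5*y) - 229.158474*exp(4*y) + 212.99048*exp(3*y) - 156.663972*exp(2*y) + 75.236256*exp(y) - 32.157432)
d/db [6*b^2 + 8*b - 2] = 12*b + 8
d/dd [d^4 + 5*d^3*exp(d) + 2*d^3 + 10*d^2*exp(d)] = d*(5*d^2*exp(d) + 4*d^2 + 25*d*exp(d) + 6*d + 20*exp(d))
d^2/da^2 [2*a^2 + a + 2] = 4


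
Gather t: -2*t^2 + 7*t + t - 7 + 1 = -2*t^2 + 8*t - 6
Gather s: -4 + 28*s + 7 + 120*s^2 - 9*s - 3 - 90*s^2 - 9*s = 30*s^2 + 10*s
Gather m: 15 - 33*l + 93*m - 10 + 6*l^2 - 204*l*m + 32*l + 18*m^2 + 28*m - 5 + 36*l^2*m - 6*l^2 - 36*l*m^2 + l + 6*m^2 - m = m^2*(24 - 36*l) + m*(36*l^2 - 204*l + 120)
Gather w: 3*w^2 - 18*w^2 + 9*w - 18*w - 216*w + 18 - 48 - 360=-15*w^2 - 225*w - 390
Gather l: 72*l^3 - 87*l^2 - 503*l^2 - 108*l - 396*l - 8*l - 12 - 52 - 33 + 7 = 72*l^3 - 590*l^2 - 512*l - 90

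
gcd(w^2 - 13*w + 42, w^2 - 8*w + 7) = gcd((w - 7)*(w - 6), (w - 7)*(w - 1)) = w - 7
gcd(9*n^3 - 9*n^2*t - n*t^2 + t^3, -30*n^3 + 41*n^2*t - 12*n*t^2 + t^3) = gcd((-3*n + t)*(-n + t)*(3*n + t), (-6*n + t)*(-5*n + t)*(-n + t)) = -n + t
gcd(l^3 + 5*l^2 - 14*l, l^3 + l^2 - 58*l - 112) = l + 7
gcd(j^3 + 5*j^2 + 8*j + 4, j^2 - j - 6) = j + 2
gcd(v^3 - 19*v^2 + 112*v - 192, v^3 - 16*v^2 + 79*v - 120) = v^2 - 11*v + 24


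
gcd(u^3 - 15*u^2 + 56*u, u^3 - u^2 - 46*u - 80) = u - 8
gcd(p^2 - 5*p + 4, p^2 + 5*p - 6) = p - 1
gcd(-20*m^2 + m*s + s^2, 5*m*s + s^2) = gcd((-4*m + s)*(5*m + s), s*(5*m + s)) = 5*m + s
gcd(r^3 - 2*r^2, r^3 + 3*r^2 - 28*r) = r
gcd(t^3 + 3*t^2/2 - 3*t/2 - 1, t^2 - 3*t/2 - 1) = t + 1/2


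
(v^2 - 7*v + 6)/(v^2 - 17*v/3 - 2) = 3*(v - 1)/(3*v + 1)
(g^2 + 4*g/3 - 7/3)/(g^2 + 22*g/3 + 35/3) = (g - 1)/(g + 5)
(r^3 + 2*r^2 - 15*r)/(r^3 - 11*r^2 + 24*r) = (r + 5)/(r - 8)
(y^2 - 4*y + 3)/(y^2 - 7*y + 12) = (y - 1)/(y - 4)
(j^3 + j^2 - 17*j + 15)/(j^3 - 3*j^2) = 1 + 4/j - 5/j^2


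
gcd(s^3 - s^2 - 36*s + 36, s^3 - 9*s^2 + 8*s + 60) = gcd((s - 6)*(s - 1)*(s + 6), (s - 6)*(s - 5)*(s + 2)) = s - 6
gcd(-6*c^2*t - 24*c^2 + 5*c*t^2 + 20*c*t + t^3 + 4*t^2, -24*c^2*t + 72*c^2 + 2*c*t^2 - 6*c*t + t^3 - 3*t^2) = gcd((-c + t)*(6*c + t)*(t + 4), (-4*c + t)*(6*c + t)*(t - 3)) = 6*c + t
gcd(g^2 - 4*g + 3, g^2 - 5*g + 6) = g - 3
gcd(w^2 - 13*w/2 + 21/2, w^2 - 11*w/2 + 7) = w - 7/2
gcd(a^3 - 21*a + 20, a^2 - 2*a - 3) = 1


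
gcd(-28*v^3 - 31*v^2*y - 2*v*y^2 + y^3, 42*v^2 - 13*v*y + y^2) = -7*v + y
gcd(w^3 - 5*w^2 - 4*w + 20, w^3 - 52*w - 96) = w + 2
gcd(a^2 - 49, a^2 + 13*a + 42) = a + 7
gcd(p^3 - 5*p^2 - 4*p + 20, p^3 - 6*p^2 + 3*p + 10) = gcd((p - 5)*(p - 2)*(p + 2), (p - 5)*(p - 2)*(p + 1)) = p^2 - 7*p + 10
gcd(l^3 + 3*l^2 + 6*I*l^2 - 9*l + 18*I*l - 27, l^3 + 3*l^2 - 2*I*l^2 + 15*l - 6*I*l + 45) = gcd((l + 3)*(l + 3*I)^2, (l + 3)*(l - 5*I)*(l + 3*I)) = l^2 + l*(3 + 3*I) + 9*I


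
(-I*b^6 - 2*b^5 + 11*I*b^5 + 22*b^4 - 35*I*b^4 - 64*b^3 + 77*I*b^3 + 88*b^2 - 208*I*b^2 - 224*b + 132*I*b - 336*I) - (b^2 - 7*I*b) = -I*b^6 - 2*b^5 + 11*I*b^5 + 22*b^4 - 35*I*b^4 - 64*b^3 + 77*I*b^3 + 87*b^2 - 208*I*b^2 - 224*b + 139*I*b - 336*I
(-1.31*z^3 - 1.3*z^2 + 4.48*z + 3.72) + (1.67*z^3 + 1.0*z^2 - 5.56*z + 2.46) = 0.36*z^3 - 0.3*z^2 - 1.08*z + 6.18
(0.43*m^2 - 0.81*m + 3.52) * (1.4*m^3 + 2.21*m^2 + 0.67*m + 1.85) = 0.602*m^5 - 0.1837*m^4 + 3.426*m^3 + 8.032*m^2 + 0.8599*m + 6.512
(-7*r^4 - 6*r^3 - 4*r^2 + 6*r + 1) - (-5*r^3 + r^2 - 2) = -7*r^4 - r^3 - 5*r^2 + 6*r + 3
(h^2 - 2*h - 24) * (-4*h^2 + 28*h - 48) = -4*h^4 + 36*h^3 - 8*h^2 - 576*h + 1152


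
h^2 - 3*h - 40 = (h - 8)*(h + 5)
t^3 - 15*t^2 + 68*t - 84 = (t - 7)*(t - 6)*(t - 2)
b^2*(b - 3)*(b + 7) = b^4 + 4*b^3 - 21*b^2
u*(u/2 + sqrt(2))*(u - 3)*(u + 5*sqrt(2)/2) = u^4/2 - 3*u^3/2 + 9*sqrt(2)*u^3/4 - 27*sqrt(2)*u^2/4 + 5*u^2 - 15*u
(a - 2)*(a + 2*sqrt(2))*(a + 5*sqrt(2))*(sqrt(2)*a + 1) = sqrt(2)*a^4 - 2*sqrt(2)*a^3 + 15*a^3 - 30*a^2 + 27*sqrt(2)*a^2 - 54*sqrt(2)*a + 20*a - 40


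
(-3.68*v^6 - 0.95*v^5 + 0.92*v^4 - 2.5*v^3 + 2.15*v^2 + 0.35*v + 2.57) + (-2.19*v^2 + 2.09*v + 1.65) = -3.68*v^6 - 0.95*v^5 + 0.92*v^4 - 2.5*v^3 - 0.04*v^2 + 2.44*v + 4.22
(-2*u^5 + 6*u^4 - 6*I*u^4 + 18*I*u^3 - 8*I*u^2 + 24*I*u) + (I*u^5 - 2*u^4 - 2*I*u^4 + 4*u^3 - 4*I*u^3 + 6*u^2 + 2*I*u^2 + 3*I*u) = -2*u^5 + I*u^5 + 4*u^4 - 8*I*u^4 + 4*u^3 + 14*I*u^3 + 6*u^2 - 6*I*u^2 + 27*I*u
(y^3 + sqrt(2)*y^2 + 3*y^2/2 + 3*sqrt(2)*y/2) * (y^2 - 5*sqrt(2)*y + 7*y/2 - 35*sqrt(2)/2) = y^5 - 4*sqrt(2)*y^4 + 5*y^4 - 20*sqrt(2)*y^3 - 19*y^3/4 - 50*y^2 - 21*sqrt(2)*y^2 - 105*y/2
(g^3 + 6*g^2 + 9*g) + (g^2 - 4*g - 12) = g^3 + 7*g^2 + 5*g - 12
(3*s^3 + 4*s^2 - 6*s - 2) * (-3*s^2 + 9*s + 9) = -9*s^5 + 15*s^4 + 81*s^3 - 12*s^2 - 72*s - 18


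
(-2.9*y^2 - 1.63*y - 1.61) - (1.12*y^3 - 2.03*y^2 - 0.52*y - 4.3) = -1.12*y^3 - 0.87*y^2 - 1.11*y + 2.69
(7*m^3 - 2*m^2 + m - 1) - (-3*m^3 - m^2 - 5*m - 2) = 10*m^3 - m^2 + 6*m + 1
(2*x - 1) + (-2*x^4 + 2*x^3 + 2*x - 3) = -2*x^4 + 2*x^3 + 4*x - 4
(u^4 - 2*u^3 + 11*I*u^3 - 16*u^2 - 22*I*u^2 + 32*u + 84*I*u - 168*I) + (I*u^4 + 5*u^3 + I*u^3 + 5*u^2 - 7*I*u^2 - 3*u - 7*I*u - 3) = u^4 + I*u^4 + 3*u^3 + 12*I*u^3 - 11*u^2 - 29*I*u^2 + 29*u + 77*I*u - 3 - 168*I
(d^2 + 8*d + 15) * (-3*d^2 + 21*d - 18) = -3*d^4 - 3*d^3 + 105*d^2 + 171*d - 270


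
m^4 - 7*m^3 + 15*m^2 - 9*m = m*(m - 3)^2*(m - 1)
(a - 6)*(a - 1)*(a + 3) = a^3 - 4*a^2 - 15*a + 18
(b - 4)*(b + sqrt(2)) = b^2 - 4*b + sqrt(2)*b - 4*sqrt(2)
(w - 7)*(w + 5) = w^2 - 2*w - 35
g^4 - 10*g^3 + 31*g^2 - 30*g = g*(g - 5)*(g - 3)*(g - 2)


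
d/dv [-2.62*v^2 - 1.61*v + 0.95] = -5.24*v - 1.61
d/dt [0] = 0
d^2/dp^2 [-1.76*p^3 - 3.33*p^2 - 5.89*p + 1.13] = -10.56*p - 6.66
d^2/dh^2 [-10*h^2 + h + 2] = -20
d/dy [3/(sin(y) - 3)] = -3*cos(y)/(sin(y) - 3)^2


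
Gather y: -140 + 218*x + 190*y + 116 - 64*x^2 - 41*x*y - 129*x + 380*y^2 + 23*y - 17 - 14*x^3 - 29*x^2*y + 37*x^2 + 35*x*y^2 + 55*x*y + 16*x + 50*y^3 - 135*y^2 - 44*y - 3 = -14*x^3 - 27*x^2 + 105*x + 50*y^3 + y^2*(35*x + 245) + y*(-29*x^2 + 14*x + 169) - 44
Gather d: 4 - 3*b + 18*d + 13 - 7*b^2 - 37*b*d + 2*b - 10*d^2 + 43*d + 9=-7*b^2 - b - 10*d^2 + d*(61 - 37*b) + 26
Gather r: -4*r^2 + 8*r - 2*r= -4*r^2 + 6*r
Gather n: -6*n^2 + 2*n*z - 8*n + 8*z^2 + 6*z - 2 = -6*n^2 + n*(2*z - 8) + 8*z^2 + 6*z - 2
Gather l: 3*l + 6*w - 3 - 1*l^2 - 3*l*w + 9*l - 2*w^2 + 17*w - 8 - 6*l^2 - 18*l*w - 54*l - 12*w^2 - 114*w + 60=-7*l^2 + l*(-21*w - 42) - 14*w^2 - 91*w + 49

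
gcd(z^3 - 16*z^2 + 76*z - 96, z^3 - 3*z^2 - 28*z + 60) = z^2 - 8*z + 12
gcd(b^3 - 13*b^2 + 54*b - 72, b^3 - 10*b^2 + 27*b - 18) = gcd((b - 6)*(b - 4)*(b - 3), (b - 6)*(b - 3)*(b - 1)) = b^2 - 9*b + 18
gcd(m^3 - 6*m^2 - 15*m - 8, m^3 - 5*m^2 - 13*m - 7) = m^2 + 2*m + 1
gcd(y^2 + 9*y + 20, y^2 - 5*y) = 1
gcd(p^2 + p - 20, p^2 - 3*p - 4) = p - 4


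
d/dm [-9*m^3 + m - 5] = 1 - 27*m^2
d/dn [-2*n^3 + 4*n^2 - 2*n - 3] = -6*n^2 + 8*n - 2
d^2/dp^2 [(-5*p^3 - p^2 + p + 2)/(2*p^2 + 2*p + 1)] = 2*(-2*p^3 + 3*p + 1)/(8*p^6 + 24*p^5 + 36*p^4 + 32*p^3 + 18*p^2 + 6*p + 1)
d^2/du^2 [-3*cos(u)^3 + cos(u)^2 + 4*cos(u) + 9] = -7*cos(u)/4 - 2*cos(2*u) + 27*cos(3*u)/4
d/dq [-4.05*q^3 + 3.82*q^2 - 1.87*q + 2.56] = -12.15*q^2 + 7.64*q - 1.87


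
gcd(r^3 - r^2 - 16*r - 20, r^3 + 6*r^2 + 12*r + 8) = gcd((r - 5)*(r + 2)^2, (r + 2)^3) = r^2 + 4*r + 4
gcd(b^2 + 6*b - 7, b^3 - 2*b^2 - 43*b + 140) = b + 7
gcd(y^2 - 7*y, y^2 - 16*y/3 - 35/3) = y - 7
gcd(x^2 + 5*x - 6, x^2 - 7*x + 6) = x - 1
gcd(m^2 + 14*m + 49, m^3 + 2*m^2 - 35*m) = m + 7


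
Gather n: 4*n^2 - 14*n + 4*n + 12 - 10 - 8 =4*n^2 - 10*n - 6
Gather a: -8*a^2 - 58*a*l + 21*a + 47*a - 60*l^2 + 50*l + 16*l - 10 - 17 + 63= -8*a^2 + a*(68 - 58*l) - 60*l^2 + 66*l + 36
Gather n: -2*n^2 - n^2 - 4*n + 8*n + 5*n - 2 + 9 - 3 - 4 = -3*n^2 + 9*n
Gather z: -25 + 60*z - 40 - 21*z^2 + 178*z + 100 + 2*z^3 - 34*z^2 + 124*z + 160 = 2*z^3 - 55*z^2 + 362*z + 195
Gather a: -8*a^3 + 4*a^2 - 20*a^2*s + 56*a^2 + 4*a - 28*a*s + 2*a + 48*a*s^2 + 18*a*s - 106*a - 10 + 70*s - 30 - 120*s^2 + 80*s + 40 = -8*a^3 + a^2*(60 - 20*s) + a*(48*s^2 - 10*s - 100) - 120*s^2 + 150*s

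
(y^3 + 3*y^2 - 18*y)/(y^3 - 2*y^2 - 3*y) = (y + 6)/(y + 1)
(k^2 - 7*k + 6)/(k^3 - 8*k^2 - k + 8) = (k - 6)/(k^2 - 7*k - 8)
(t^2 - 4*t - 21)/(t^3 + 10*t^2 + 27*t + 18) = (t - 7)/(t^2 + 7*t + 6)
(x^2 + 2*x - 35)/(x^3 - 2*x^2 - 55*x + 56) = (x - 5)/(x^2 - 9*x + 8)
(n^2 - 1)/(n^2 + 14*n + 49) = (n^2 - 1)/(n^2 + 14*n + 49)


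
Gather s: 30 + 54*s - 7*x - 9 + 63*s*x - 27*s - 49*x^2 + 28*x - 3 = s*(63*x + 27) - 49*x^2 + 21*x + 18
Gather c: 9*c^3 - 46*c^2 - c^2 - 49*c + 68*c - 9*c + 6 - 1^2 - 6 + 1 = 9*c^3 - 47*c^2 + 10*c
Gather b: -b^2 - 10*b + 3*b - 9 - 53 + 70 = -b^2 - 7*b + 8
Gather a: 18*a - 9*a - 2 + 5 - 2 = 9*a + 1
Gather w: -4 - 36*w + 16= 12 - 36*w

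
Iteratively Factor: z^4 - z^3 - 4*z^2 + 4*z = (z - 1)*(z^3 - 4*z) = (z - 2)*(z - 1)*(z^2 + 2*z) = z*(z - 2)*(z - 1)*(z + 2)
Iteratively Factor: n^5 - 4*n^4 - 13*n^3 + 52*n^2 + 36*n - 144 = (n - 4)*(n^4 - 13*n^2 + 36) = (n - 4)*(n + 2)*(n^3 - 2*n^2 - 9*n + 18) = (n - 4)*(n - 3)*(n + 2)*(n^2 + n - 6) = (n - 4)*(n - 3)*(n - 2)*(n + 2)*(n + 3)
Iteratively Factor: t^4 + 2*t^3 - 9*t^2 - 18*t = (t + 3)*(t^3 - t^2 - 6*t) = t*(t + 3)*(t^2 - t - 6) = t*(t + 2)*(t + 3)*(t - 3)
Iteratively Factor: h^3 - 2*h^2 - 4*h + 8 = (h - 2)*(h^2 - 4) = (h - 2)^2*(h + 2)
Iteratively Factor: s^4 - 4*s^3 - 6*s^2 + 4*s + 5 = (s - 5)*(s^3 + s^2 - s - 1) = (s - 5)*(s - 1)*(s^2 + 2*s + 1) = (s - 5)*(s - 1)*(s + 1)*(s + 1)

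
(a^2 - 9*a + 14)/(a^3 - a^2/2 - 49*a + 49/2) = 2*(a - 2)/(2*a^2 + 13*a - 7)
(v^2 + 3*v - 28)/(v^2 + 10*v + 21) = (v - 4)/(v + 3)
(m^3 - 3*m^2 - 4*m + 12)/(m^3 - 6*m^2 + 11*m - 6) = (m + 2)/(m - 1)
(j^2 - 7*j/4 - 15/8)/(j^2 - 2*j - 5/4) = (4*j + 3)/(2*(2*j + 1))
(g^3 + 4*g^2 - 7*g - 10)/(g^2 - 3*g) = (g^3 + 4*g^2 - 7*g - 10)/(g*(g - 3))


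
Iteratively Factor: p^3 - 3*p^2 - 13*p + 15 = (p - 1)*(p^2 - 2*p - 15) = (p - 5)*(p - 1)*(p + 3)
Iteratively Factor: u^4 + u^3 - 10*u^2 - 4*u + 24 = (u - 2)*(u^3 + 3*u^2 - 4*u - 12) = (u - 2)^2*(u^2 + 5*u + 6) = (u - 2)^2*(u + 3)*(u + 2)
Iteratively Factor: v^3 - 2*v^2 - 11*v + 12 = (v - 1)*(v^2 - v - 12) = (v - 1)*(v + 3)*(v - 4)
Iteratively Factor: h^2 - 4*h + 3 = (h - 1)*(h - 3)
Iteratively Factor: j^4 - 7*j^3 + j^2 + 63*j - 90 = (j - 2)*(j^3 - 5*j^2 - 9*j + 45) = (j - 5)*(j - 2)*(j^2 - 9) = (j - 5)*(j - 2)*(j + 3)*(j - 3)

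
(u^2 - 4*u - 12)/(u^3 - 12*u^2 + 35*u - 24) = (u^2 - 4*u - 12)/(u^3 - 12*u^2 + 35*u - 24)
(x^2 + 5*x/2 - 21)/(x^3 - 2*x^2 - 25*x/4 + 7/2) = 2*(x + 6)/(2*x^2 + 3*x - 2)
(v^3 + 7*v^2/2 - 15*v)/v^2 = v + 7/2 - 15/v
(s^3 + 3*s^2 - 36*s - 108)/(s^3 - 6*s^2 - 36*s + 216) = (s + 3)/(s - 6)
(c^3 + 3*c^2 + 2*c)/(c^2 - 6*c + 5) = c*(c^2 + 3*c + 2)/(c^2 - 6*c + 5)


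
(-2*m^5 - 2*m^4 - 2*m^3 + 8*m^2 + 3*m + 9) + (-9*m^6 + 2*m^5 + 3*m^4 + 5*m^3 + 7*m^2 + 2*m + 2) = -9*m^6 + m^4 + 3*m^3 + 15*m^2 + 5*m + 11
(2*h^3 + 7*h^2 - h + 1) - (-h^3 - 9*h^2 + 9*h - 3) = 3*h^3 + 16*h^2 - 10*h + 4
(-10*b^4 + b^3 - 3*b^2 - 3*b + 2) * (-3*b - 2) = 30*b^5 + 17*b^4 + 7*b^3 + 15*b^2 - 4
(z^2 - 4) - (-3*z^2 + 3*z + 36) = 4*z^2 - 3*z - 40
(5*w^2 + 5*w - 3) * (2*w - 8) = 10*w^3 - 30*w^2 - 46*w + 24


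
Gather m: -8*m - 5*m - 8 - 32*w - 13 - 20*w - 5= -13*m - 52*w - 26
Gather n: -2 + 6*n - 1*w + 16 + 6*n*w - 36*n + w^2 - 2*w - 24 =n*(6*w - 30) + w^2 - 3*w - 10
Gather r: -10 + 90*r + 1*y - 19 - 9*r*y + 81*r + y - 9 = r*(171 - 9*y) + 2*y - 38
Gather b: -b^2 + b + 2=-b^2 + b + 2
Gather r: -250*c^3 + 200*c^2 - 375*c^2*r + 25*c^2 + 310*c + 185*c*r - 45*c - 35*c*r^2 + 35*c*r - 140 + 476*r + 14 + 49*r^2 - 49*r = -250*c^3 + 225*c^2 + 265*c + r^2*(49 - 35*c) + r*(-375*c^2 + 220*c + 427) - 126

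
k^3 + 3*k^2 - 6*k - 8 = (k - 2)*(k + 1)*(k + 4)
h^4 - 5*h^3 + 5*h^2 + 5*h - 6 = (h - 3)*(h - 2)*(h - 1)*(h + 1)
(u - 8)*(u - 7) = u^2 - 15*u + 56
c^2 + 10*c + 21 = (c + 3)*(c + 7)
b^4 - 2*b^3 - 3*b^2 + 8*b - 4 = (b - 2)*(b - 1)^2*(b + 2)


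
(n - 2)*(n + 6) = n^2 + 4*n - 12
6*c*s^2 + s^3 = s^2*(6*c + s)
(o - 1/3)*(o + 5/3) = o^2 + 4*o/3 - 5/9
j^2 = j^2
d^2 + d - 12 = (d - 3)*(d + 4)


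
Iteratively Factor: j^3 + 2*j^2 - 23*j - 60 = (j - 5)*(j^2 + 7*j + 12) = (j - 5)*(j + 4)*(j + 3)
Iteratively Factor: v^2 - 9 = (v + 3)*(v - 3)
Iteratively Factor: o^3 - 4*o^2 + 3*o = (o - 3)*(o^2 - o) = o*(o - 3)*(o - 1)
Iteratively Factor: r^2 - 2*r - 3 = (r + 1)*(r - 3)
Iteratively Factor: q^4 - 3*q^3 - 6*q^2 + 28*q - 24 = (q - 2)*(q^3 - q^2 - 8*q + 12) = (q - 2)^2*(q^2 + q - 6) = (q - 2)^2*(q + 3)*(q - 2)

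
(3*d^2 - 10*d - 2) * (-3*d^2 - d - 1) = -9*d^4 + 27*d^3 + 13*d^2 + 12*d + 2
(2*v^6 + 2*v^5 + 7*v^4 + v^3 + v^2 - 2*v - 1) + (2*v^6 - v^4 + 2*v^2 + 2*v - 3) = 4*v^6 + 2*v^5 + 6*v^4 + v^3 + 3*v^2 - 4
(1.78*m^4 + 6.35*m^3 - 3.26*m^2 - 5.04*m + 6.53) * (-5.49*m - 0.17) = -9.7722*m^5 - 35.1641*m^4 + 16.8179*m^3 + 28.2238*m^2 - 34.9929*m - 1.1101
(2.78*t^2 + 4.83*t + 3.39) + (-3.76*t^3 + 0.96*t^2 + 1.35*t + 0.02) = -3.76*t^3 + 3.74*t^2 + 6.18*t + 3.41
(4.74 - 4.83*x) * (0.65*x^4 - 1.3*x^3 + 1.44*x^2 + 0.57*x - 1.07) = -3.1395*x^5 + 9.36*x^4 - 13.1172*x^3 + 4.0725*x^2 + 7.8699*x - 5.0718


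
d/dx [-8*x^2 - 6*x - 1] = -16*x - 6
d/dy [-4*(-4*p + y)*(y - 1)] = 16*p - 8*y + 4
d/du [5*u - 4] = 5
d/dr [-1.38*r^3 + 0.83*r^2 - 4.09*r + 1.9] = -4.14*r^2 + 1.66*r - 4.09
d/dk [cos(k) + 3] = -sin(k)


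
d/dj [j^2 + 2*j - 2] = 2*j + 2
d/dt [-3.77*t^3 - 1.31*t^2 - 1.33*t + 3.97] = -11.31*t^2 - 2.62*t - 1.33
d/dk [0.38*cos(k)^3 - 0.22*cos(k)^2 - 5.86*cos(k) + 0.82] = (-1.14*cos(k)^2 + 0.44*cos(k) + 5.86)*sin(k)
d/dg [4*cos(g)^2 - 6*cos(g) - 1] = 2*(3 - 4*cos(g))*sin(g)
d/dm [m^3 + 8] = 3*m^2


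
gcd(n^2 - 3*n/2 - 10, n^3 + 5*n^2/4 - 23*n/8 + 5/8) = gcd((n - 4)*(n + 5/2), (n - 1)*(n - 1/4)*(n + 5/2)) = n + 5/2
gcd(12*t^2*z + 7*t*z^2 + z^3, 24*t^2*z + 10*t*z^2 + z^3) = 4*t*z + z^2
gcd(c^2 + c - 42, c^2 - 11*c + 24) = 1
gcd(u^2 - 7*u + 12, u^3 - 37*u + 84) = u^2 - 7*u + 12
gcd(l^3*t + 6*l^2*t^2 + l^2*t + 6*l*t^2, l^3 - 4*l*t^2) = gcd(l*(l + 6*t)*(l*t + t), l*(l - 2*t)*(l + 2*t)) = l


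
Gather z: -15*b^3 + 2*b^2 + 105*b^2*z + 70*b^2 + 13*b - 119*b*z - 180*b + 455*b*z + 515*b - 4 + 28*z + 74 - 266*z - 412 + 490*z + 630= -15*b^3 + 72*b^2 + 348*b + z*(105*b^2 + 336*b + 252) + 288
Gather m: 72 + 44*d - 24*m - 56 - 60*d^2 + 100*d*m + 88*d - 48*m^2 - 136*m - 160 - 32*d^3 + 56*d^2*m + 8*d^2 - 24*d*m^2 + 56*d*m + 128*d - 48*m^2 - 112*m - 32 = -32*d^3 - 52*d^2 + 260*d + m^2*(-24*d - 96) + m*(56*d^2 + 156*d - 272) - 176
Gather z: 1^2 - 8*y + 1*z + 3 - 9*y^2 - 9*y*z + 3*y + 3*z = -9*y^2 - 5*y + z*(4 - 9*y) + 4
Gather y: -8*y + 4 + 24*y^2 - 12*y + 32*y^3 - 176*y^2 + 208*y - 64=32*y^3 - 152*y^2 + 188*y - 60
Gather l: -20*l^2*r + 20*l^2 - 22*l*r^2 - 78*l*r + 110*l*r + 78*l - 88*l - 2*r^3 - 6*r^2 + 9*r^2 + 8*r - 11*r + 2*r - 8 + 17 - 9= l^2*(20 - 20*r) + l*(-22*r^2 + 32*r - 10) - 2*r^3 + 3*r^2 - r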